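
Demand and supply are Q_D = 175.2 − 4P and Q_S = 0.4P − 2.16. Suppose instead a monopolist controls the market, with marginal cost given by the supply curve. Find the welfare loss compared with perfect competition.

1.86

In inverse form: demand P = 43.8 − 0.25Q, supply P = 5.4 + 2.5Q.
Competitive equilibrium: 43.8 − 0.25Q = 5.4 + 2.5Q → Q* = 13.9636, P* = 40.3091.
Marginal revenue: MR = 43.8 − 0.5Q. Set MR = MC: 43.8 − 0.5Q = 5.4 + 2.5Q → Q_m = 12.8.
Price P_m = 43.8 − 0.25·12.8 = 40.6; MC(Q_m) = 5.4 + 2.5·12.8 = 37.4.
Competitive Q* = 13.9636, so ΔQ = 1.1636; wedge = 40.6 − 37.4 = 3.2.
Deadweight loss = ½ × 1.1636 × 3.2 = 1.86.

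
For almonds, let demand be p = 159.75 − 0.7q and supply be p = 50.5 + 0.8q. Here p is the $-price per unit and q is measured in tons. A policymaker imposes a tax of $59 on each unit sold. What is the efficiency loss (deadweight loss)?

Competitive equilibrium: 159.75 − 0.7q = 50.5 + 0.8q → q* = 72.8333, p* = 108.7667.
With the tax, the buyer price exceeds the seller price by 59: (159.75 − 0.7q) − (50.5 + 0.8q) = 59 → q' = 33.5.
Δq = 72.8333 − 33.5 = 39.3333; the wedge equals the tax, 59.
DWL = ½ × 39.3333 × 59 = $1160.33.

$1160.33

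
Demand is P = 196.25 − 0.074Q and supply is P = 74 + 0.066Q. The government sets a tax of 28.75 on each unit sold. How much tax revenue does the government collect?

Competitive equilibrium: 196.25 − 0.074Q = 74 + 0.066Q → Q* = 873.2143, P* = 131.6321.
With the tax, the buyer price exceeds the seller price by 28.75: (196.25 − 0.074Q) − (74 + 0.066Q) = 28.75 → Q' = 667.8571.
Tax revenue = 28.75 × 667.8571 = 19200.89.

19200.89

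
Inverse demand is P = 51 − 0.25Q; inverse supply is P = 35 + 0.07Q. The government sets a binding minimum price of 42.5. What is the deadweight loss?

Competitive equilibrium: 51 − 0.25Q = 35 + 0.07Q → Q* = 50, P* = 38.5.
At the floor P = 42.5, quantity demanded = (51 − 42.5)/0.25 = 34.
Sellers' marginal cost at Q' = 34: 35 + 0.07·34 = 37.38.
ΔQ = 50 − 34 = 16; wedge = 42.5 − 37.38 = 5.12.
DWL = ½ × 16 × 5.12 = 40.96.

40.96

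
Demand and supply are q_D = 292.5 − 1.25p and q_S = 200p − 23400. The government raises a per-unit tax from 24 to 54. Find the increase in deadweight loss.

In inverse form: demand p = 234 − 0.8q, supply p = 117 + 0.005q.
Competitive equilibrium: 234 − 0.8q = 117 + 0.005q → q* = 145.3416, p* = 117.7267.
For a per-unit tax t: Δq = t/0.805, so DWL = ½·t·(t/0.805) = t²/1.61.
At t = 24: DWL = 357.764. At t = 54: DWL = 1811.18.
Increase = 1811.18 − 357.764 = 1453.42.

1453.42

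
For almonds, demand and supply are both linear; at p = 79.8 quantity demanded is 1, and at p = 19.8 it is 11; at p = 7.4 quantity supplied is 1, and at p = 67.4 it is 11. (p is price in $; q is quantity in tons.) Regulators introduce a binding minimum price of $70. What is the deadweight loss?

Demand slope = (19.8 − 79.8)/(11 − 1) = −6, so p = 85.8 − 6q.
Supply slope = (67.4 − 7.4)/(11 − 1) = 6, so p = 1.4 + 6q.
Competitive equilibrium: 85.8 − 6q = 1.4 + 6q → q* = 7.0333, p* = 43.6.
At the floor p = 70, quantity demanded = (85.8 − 70)/6 = 2.6333.
Sellers' marginal cost at q' = 2.6333: 1.4 + 6·2.6333 = 17.1998.
Δq = 7.0333 − 2.6333 = 4.4; wedge = 70 − 17.1998 = 52.8002.
Welfare loss = ½ × 4.4 × 52.8002 = $116.16.

$116.16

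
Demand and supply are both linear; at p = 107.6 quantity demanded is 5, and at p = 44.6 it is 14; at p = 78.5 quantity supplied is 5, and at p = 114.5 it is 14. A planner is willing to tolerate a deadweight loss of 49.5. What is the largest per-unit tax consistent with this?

33

Demand slope = (44.6 − 107.6)/(14 − 5) = −7, so p = 142.6 − 7q.
Supply slope = (114.5 − 78.5)/(14 − 5) = 4, so p = 58.5 + 4q.
Competitive equilibrium: 142.6 − 7q = 58.5 + 4q → q* = 7.6455, p* = 89.0818.
A tax t gives Δq = t/11 and wedge t, so DWL = t²/22.
t²/22 = 49.5 → t² = 1089 → t = 33.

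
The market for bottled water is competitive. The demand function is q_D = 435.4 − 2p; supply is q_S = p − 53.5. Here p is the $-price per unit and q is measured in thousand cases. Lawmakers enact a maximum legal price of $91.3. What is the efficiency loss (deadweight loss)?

In inverse form: demand p = 217.7 − 0.5q, supply p = 53.5 + q.
Competitive equilibrium: 217.7 − 0.5q = 53.5 + q → q* = 109.46667, p* = 162.96667.
At the ceiling p = 91.3, quantity supplied = (91.3 − 53.5)/1 = 37.8.
Willingness to pay at q' = 37.8: 217.7 − 0.5·37.8 = 198.8.
Δq = 109.46667 − 37.8 = 71.66667; wedge = 198.8 − 91.3 = 107.5.
Welfare loss = ½ × 71.66667 × 107.5 = $3852.08 thousand.

$3852.08 thousand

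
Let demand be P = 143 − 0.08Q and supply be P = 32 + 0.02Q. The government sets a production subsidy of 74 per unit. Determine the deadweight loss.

Competitive equilibrium: 143 − 0.08Q = 32 + 0.02Q → Q* = 1110, P* = 54.2.
The subsidy lowers effective supply by 74: P = 0.02Q − 42.
New quantity: 143 − 0.08Q = 0.02Q − 42 → Q' = 1850.
Overproduction ΔQ = 1850 − 1110 = 740; wedge = subsidy = 74.
The triangle = ½ × 740 × 74 = 27380.

27380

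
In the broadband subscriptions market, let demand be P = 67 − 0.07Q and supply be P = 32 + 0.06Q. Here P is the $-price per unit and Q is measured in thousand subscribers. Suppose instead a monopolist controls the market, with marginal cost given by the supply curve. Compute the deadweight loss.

Competitive equilibrium: 67 − 0.07Q = 32 + 0.06Q → Q* = 269.2308, P* = 48.1538.
Marginal revenue: MR = 67 − 0.14Q. Set MR = MC: 67 − 0.14Q = 32 + 0.06Q → Q_m = 175.
Price P_m = 67 − 0.07·175 = 54.75; MC(Q_m) = 32 + 0.06·175 = 42.5.
Competitive Q* = 269.2308, so ΔQ = 94.2308; wedge = 54.75 − 42.5 = 12.25.
Deadweight loss = ½ × 94.2308 × 12.25 = $577.16 thousand.

$577.16 thousand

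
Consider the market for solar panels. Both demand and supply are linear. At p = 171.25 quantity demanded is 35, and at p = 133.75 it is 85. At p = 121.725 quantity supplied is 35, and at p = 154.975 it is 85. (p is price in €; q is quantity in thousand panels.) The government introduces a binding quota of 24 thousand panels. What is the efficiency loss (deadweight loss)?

€1497.07 thousand

Demand slope = (133.75 − 171.25)/(85 − 35) = −0.75, so p = 197.5 − 0.75q.
Supply slope = (154.975 − 121.725)/(85 − 35) = 0.665, so p = 98.45 + 0.665q.
Competitive equilibrium: 197.5 − 0.75q = 98.45 + 0.665q → q* = 70, p* = 145.
At q = 24: demand price = 197.5 − 0.75·24 = 179.5; supply price = 98.45 + 0.665·24 = 114.41.
Δq = 70 − 24 = 46; wedge = 179.5 − 114.41 = 65.09.
Deadweight loss = ½ × 46 × 65.09 = €1497.07 thousand.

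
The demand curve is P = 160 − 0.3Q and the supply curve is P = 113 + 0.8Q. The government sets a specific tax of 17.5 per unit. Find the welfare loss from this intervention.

Competitive equilibrium: 160 − 0.3Q = 113 + 0.8Q → Q* = 42.7273, P* = 147.1818.
With the tax, the buyer price exceeds the seller price by 17.5: (160 − 0.3Q) − (113 + 0.8Q) = 17.5 → Q' = 26.8182.
ΔQ = 42.7273 − 26.8182 = 15.9091; the wedge equals the tax, 17.5.
Welfare loss = ½ × 15.9091 × 17.5 = 139.20.

139.20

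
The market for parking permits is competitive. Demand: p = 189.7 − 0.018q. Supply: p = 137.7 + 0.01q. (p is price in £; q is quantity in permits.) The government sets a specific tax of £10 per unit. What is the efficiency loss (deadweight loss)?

£1785.71

Competitive equilibrium: 189.7 − 0.018q = 137.7 + 0.01q → q* = 1857.1429, p* = 156.2714.
With the tax, the buyer price exceeds the seller price by 10: (189.7 − 0.018q) − (137.7 + 0.01q) = 10 → q' = 1500.
Δq = 1857.1429 − 1500 = 357.1429; the wedge equals the tax, 10.
The triangle = ½ × 357.1429 × 10 = £1785.71.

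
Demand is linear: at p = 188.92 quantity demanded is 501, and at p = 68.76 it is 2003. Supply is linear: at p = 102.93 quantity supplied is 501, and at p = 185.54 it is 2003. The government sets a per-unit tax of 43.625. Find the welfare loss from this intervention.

Demand slope = (68.76 − 188.92)/(2003 − 501) = −0.08, so p = 229 − 0.08q.
Supply slope = (185.54 − 102.93)/(2003 − 501) = 0.055, so p = 75.375 + 0.055q.
Competitive equilibrium: 229 − 0.08q = 75.375 + 0.055q → q* = 1137.963, p* = 137.963.
With the tax, the buyer price exceeds the seller price by 43.625: (229 − 0.08q) − (75.375 + 0.055q) = 43.625 → q' = 814.8148.
Δq = 1137.963 − 814.8148 = 323.1482; the wedge equals the tax, 43.625.
Welfare loss = ½ × 323.1482 × 43.625 = 7048.67.

7048.67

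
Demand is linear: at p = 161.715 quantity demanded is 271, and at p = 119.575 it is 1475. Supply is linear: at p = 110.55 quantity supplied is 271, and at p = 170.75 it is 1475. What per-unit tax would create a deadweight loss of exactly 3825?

25.5

Demand slope = (119.575 − 161.715)/(1475 − 271) = −0.035, so p = 171.2 − 0.035q.
Supply slope = (170.75 − 110.55)/(1475 − 271) = 0.05, so p = 97 + 0.05q.
Competitive equilibrium: 171.2 − 0.035q = 97 + 0.05q → q* = 872.9412, p* = 140.6471.
A tax t gives Δq = t/0.085 and wedge t, so DWL = t²/0.17.
t²/0.17 = 3825 → t² = 650.25 → t = 25.5.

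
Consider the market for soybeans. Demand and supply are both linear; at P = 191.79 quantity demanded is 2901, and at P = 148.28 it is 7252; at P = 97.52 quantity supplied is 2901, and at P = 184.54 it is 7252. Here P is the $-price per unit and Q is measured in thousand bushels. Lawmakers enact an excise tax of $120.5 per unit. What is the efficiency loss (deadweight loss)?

Demand slope = (148.28 − 191.79)/(7252 − 2901) = −0.01, so P = 220.8 − 0.01Q.
Supply slope = (184.54 − 97.52)/(7252 − 2901) = 0.02, so P = 39.5 + 0.02Q.
Competitive equilibrium: 220.8 − 0.01Q = 39.5 + 0.02Q → Q* = 6043.33333, P* = 160.36667.
With the tax, the buyer price exceeds the seller price by 120.5: (220.8 − 0.01Q) − (39.5 + 0.02Q) = 120.5 → Q' = 2026.66667.
ΔQ = 6043.33333 − 2026.66667 = 4016.66666; the wedge equals the tax, 120.5.
Welfare loss = ½ × 4016.66666 × 120.5 = $242004.17 thousand.

$242004.17 thousand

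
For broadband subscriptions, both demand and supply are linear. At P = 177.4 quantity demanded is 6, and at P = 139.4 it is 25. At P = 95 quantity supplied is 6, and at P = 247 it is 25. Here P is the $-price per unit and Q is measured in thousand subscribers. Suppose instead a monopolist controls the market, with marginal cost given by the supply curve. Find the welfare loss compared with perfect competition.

Demand slope = (139.4 − 177.4)/(25 − 6) = −2, so P = 189.4 − 2Q.
Supply slope = (247 − 95)/(25 − 6) = 8, so P = 47 + 8Q.
Competitive equilibrium: 189.4 − 2Q = 47 + 8Q → Q* = 14.24, P* = 160.92.
Marginal revenue: MR = 189.4 − 4Q. Set MR = MC: 189.4 − 4Q = 47 + 8Q → Q_m = 11.8667.
Price P_m = 189.4 − 2·11.8667 = 165.6666; MC(Q_m) = 47 + 8·11.8667 = 141.9336.
Competitive Q* = 14.24, so ΔQ = 2.3733; wedge = 165.6666 − 141.9336 = 23.733.
DWL = ½ × 2.3733 × 23.733 = $28.16 thousand.

$28.16 thousand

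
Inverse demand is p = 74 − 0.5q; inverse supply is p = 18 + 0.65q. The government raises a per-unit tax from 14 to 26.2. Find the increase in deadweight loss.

Competitive equilibrium: 74 − 0.5q = 18 + 0.65q → q* = 48.6957, p* = 49.6522.
For a per-unit tax t: Δq = t/1.15, so DWL = ½·t·(t/1.15) = t²/2.3.
At t = 14: DWL = 85.2174. At t = 26.2: DWL = 298.4522.
Increase = 298.4522 − 85.2174 = 213.23.

213.23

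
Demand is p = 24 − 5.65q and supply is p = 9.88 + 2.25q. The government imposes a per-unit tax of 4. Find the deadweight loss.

1.01

Competitive equilibrium: 24 − 5.65q = 9.88 + 2.25q → q* = 1.7873, p* = 13.9015.
With the tax, the buyer price exceeds the seller price by 4: (24 − 5.65q) − (9.88 + 2.25q) = 4 → q' = 1.281.
Δq = 1.7873 − 1.281 = 0.5063; the wedge equals the tax, 4.
Deadweight loss = ½ × 0.5063 × 4 = 1.01.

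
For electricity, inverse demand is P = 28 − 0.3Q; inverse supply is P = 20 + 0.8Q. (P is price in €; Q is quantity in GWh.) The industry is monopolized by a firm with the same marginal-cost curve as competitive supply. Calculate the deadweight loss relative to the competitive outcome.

€1.34

Competitive equilibrium: 28 − 0.3Q = 20 + 0.8Q → Q* = 7.2727, P* = 25.8182.
Marginal revenue: MR = 28 − 0.6Q. Set MR = MC: 28 − 0.6Q = 20 + 0.8Q → Q_m = 5.7143.
Price P_m = 28 − 0.3·5.7143 = 26.2857; MC(Q_m) = 20 + 0.8·5.7143 = 24.5714.
Competitive Q* = 7.2727, so ΔQ = 1.5584; wedge = 26.2857 − 24.5714 = 1.7143.
DWL = ½ × 1.5584 × 1.7143 = €1.34.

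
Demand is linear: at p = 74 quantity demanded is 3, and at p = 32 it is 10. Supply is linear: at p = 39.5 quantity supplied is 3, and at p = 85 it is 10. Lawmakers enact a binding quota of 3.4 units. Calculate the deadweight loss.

34.81

Demand slope = (32 − 74)/(10 − 3) = −6, so p = 92 − 6q.
Supply slope = (85 − 39.5)/(10 − 3) = 6.5, so p = 20 + 6.5q.
Competitive equilibrium: 92 − 6q = 20 + 6.5q → q* = 5.76, p* = 57.44.
At q = 3.4: demand price = 92 − 6·3.4 = 71.6; supply price = 20 + 6.5·3.4 = 42.1.
Δq = 5.76 − 3.4 = 2.36; wedge = 71.6 − 42.1 = 29.5.
DWL = ½ × 2.36 × 29.5 = 34.81.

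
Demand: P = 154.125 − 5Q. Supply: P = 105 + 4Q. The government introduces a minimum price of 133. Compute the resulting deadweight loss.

6.845

Competitive equilibrium: 154.125 − 5Q = 105 + 4Q → Q* = 5.4583, P* = 126.8333.
At the floor P = 133, quantity demanded = (154.125 − 133)/5 = 4.225.
Sellers' marginal cost at Q' = 4.225: 105 + 4·4.225 = 121.9.
ΔQ = 5.4583 − 4.225 = 1.2333; wedge = 133 − 121.9 = 11.1.
DWL = ½ × 1.2333 × 11.1 = 6.845.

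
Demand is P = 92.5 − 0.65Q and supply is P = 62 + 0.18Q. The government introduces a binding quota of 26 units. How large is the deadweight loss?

47.93

Competitive equilibrium: 92.5 − 0.65Q = 62 + 0.18Q → Q* = 36.747, P* = 68.6145.
At Q = 26: demand price = 92.5 − 0.65·26 = 75.6; supply price = 62 + 0.18·26 = 66.68.
ΔQ = 36.747 − 26 = 10.747; wedge = 75.6 − 66.68 = 8.92.
Deadweight loss = ½ × 10.747 × 8.92 = 47.93.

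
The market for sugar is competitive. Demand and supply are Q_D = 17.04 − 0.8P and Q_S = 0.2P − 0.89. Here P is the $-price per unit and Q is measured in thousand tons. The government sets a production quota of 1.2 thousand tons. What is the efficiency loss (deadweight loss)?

$6.99 thousand

In inverse form: demand P = 21.3 − 1.25Q, supply P = 4.45 + 5Q.
Competitive equilibrium: 21.3 − 1.25Q = 4.45 + 5Q → Q* = 2.696, P* = 17.93.
At Q = 1.2: demand price = 21.3 − 1.25·1.2 = 19.8; supply price = 4.45 + 5·1.2 = 10.45.
ΔQ = 2.696 − 1.2 = 1.496; wedge = 19.8 − 10.45 = 9.35.
The triangle = ½ × 1.496 × 9.35 = $6.99 thousand.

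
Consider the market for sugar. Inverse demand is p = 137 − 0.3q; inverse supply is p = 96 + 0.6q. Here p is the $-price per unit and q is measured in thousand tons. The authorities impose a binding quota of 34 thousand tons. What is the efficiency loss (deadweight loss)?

$60.09 thousand

Competitive equilibrium: 137 − 0.3q = 96 + 0.6q → q* = 45.5556, p* = 123.3333.
At q = 34: demand price = 137 − 0.3·34 = 126.8; supply price = 96 + 0.6·34 = 116.4.
Δq = 45.5556 − 34 = 11.5556; wedge = 126.8 − 116.4 = 10.4.
The triangle = ½ × 11.5556 × 10.4 = $60.09 thousand.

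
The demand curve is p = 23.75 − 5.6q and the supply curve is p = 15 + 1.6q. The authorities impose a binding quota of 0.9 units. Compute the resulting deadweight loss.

Competitive equilibrium: 23.75 − 5.6q = 15 + 1.6q → q* = 1.2153, p* = 16.9444.
At q = 0.9: demand price = 23.75 − 5.6·0.9 = 18.71; supply price = 15 + 1.6·0.9 = 16.44.
Δq = 1.2153 − 0.9 = 0.3153; wedge = 18.71 − 16.44 = 2.27.
Welfare loss = ½ × 0.3153 × 2.27 = 0.36.

0.36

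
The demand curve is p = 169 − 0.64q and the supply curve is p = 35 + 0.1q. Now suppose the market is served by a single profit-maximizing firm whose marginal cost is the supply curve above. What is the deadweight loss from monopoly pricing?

Competitive equilibrium: 169 − 0.64q = 35 + 0.1q → q* = 181.08108, p* = 53.10811.
Marginal revenue: MR = 169 − 1.28q. Set MR = MC: 169 − 1.28q = 35 + 0.1q → q_m = 97.10145.
Price p_m = 169 − 0.64·97.10145 = 106.85507; MC(q_m) = 35 + 0.1·97.10145 = 44.71015.
Competitive q* = 181.08108, so Δq = 83.97963; wedge = 106.85507 − 44.71015 = 62.14492.
Deadweight loss = ½ × 83.97963 × 62.14492 = 2609.45.

2609.45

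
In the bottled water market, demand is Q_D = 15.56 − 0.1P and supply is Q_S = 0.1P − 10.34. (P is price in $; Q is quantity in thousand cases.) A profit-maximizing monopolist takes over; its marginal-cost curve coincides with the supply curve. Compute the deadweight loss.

In inverse form: demand P = 155.6 − 10Q, supply P = 103.4 + 10Q.
Competitive equilibrium: 155.6 − 10Q = 103.4 + 10Q → Q* = 2.61, P* = 129.5.
Marginal revenue: MR = 155.6 − 20Q. Set MR = MC: 155.6 − 20Q = 103.4 + 10Q → Q_m = 1.74.
Price P_m = 155.6 − 10·1.74 = 138.2; MC(Q_m) = 103.4 + 10·1.74 = 120.8.
Competitive Q* = 2.61, so ΔQ = 0.87; wedge = 138.2 − 120.8 = 17.4.
Deadweight loss = ½ × 0.87 × 17.4 = $7.569 thousand.

$7.569 thousand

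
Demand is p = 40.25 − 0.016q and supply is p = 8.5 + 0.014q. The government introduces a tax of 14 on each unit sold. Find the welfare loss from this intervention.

Competitive equilibrium: 40.25 − 0.016q = 8.5 + 0.014q → q* = 1058.3333, p* = 23.3167.
With the tax, the buyer price exceeds the seller price by 14: (40.25 − 0.016q) − (8.5 + 0.014q) = 14 → q' = 591.6667.
Δq = 1058.3333 − 591.6667 = 466.6666; the wedge equals the tax, 14.
The triangle = ½ × 466.6666 × 14 = 3266.67.

3266.67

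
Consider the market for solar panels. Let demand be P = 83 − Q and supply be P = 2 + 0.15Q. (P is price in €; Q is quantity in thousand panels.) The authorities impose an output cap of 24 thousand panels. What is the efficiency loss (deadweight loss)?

€1239.81 thousand

Competitive equilibrium: 83 − Q = 2 + 0.15Q → Q* = 70.4348, P* = 12.5652.
At Q = 24: demand price = 83 − 1·24 = 59; supply price = 2 + 0.15·24 = 5.6.
ΔQ = 70.4348 − 24 = 46.4348; wedge = 59 − 5.6 = 53.4.
Deadweight loss = ½ × 46.4348 × 53.4 = €1239.81 thousand.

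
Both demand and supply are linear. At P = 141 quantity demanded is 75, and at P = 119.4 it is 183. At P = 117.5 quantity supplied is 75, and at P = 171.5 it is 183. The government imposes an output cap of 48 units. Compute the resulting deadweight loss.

1284.11

Demand slope = (119.4 − 141)/(183 − 75) = −0.2, so P = 156 − 0.2Q.
Supply slope = (171.5 − 117.5)/(183 − 75) = 0.5, so P = 80 + 0.5Q.
Competitive equilibrium: 156 − 0.2Q = 80 + 0.5Q → Q* = 108.5714, P* = 134.2857.
At Q = 48: demand price = 156 − 0.2·48 = 146.4; supply price = 80 + 0.5·48 = 104.
ΔQ = 108.5714 − 48 = 60.5714; wedge = 146.4 − 104 = 42.4.
The triangle = ½ × 60.5714 × 42.4 = 1284.11.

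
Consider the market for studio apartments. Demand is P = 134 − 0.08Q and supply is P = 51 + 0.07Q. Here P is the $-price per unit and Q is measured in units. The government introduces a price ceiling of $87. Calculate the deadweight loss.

Competitive equilibrium: 134 − 0.08Q = 51 + 0.07Q → Q* = 553.3333, P* = 89.7333.
At the ceiling P = 87, quantity supplied = (87 − 51)/0.07 = 514.2857.
Willingness to pay at Q' = 514.2857: 134 − 0.08·514.2857 = 92.8571.
ΔQ = 553.3333 − 514.2857 = 39.0476; wedge = 92.8571 − 87 = 5.8571.
The triangle = ½ × 39.0476 × 5.8571 = $114.35.

$114.35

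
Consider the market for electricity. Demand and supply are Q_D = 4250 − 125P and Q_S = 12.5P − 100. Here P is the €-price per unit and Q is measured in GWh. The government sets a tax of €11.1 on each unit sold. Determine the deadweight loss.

In inverse form: demand P = 34 − 0.008Q, supply P = 8 + 0.08Q.
Competitive equilibrium: 34 − 0.008Q = 8 + 0.08Q → Q* = 295.4545, P* = 31.6364.
With the tax, the buyer price exceeds the seller price by 11.1: (34 − 0.008Q) − (8 + 0.08Q) = 11.1 → Q' = 169.3182.
ΔQ = 295.4545 − 169.3182 = 126.1363; the wedge equals the tax, 11.1.
DWL = ½ × 126.1363 × 11.1 = €700.06.

€700.06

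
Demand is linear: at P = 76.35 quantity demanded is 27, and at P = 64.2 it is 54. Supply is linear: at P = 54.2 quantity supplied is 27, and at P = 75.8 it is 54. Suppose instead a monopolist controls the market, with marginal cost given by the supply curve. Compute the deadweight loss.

Demand slope = (64.2 − 76.35)/(54 − 27) = −0.45, so P = 88.5 − 0.45Q.
Supply slope = (75.8 − 54.2)/(54 − 27) = 0.8, so P = 32.6 + 0.8Q.
Competitive equilibrium: 88.5 − 0.45Q = 32.6 + 0.8Q → Q* = 44.72, P* = 68.376.
Marginal revenue: MR = 88.5 − 0.9Q. Set MR = MC: 88.5 − 0.9Q = 32.6 + 0.8Q → Q_m = 32.8824.
Price P_m = 88.5 − 0.45·32.8824 = 73.7029; MC(Q_m) = 32.6 + 0.8·32.8824 = 58.9059.
Competitive Q* = 44.72, so ΔQ = 11.8376; wedge = 73.7029 − 58.9059 = 14.797.
DWL = ½ × 11.8376 × 14.797 = 87.58.

87.58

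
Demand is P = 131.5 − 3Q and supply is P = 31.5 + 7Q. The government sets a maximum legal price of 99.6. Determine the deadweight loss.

0.37

Competitive equilibrium: 131.5 − 3Q = 31.5 + 7Q → Q* = 10, P* = 101.5.
At the ceiling P = 99.6, quantity supplied = (99.6 − 31.5)/7 = 9.7286.
Willingness to pay at Q' = 9.7286: 131.5 − 3·9.7286 = 102.3142.
ΔQ = 10 − 9.7286 = 0.2714; wedge = 102.3142 − 99.6 = 2.7142.
DWL = ½ × 0.2714 × 2.7142 = 0.37.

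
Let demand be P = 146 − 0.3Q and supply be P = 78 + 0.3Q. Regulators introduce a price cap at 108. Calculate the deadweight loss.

53.33

Competitive equilibrium: 146 − 0.3Q = 78 + 0.3Q → Q* = 113.3333, P* = 112.
At the ceiling P = 108, quantity supplied = (108 − 78)/0.3 = 100.
Willingness to pay at Q' = 100: 146 − 0.3·100 = 116.
ΔQ = 113.3333 − 100 = 13.3333; wedge = 116 − 108 = 8.
Deadweight loss = ½ × 13.3333 × 8 = 53.33.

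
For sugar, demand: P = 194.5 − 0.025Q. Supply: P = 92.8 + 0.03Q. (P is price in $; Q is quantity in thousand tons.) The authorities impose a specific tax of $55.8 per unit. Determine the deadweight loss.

Competitive equilibrium: 194.5 − 0.025Q = 92.8 + 0.03Q → Q* = 1849.0909, P* = 148.2727.
With the tax, the buyer price exceeds the seller price by 55.8: (194.5 − 0.025Q) − (92.8 + 0.03Q) = 55.8 → Q' = 834.5455.
ΔQ = 1849.0909 − 834.5455 = 1014.5454; the wedge equals the tax, 55.8.
Welfare loss = ½ × 1014.5454 × 55.8 = $28305.82 thousand.

$28305.82 thousand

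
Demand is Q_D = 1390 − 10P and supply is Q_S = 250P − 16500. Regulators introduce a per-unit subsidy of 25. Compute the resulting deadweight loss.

In inverse form: demand P = 139 − 0.1Q, supply P = 66 + 0.004Q.
Competitive equilibrium: 139 − 0.1Q = 66 + 0.004Q → Q* = 701.9231, P* = 68.8077.
The subsidy lowers effective supply by 25: P = 41 + 0.004Q.
New quantity: 139 − 0.1Q = 41 + 0.004Q → Q' = 942.3077.
Overproduction ΔQ = 942.3077 − 701.9231 = 240.3846; wedge = subsidy = 25.
Deadweight loss = ½ × 240.3846 × 25 = 3004.81.

3004.81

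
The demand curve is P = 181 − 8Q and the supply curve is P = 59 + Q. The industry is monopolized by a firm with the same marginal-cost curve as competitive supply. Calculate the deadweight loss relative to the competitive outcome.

183.12

Competitive equilibrium: 181 − 8Q = 59 + Q → Q* = 13.5556, P* = 72.5556.
Marginal revenue: MR = 181 − 16Q. Set MR = MC: 181 − 16Q = 59 + Q → Q_m = 7.1765.
Price P_m = 181 − 8·7.1765 = 123.588; MC(Q_m) = 59 + 1·7.1765 = 66.1765.
Competitive Q* = 13.5556, so ΔQ = 6.3791; wedge = 123.588 − 66.1765 = 57.4115.
Deadweight loss = ½ × 6.3791 × 57.4115 = 183.12.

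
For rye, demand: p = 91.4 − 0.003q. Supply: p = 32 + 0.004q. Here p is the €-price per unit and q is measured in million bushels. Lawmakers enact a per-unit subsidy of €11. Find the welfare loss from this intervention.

€8642.86 million

Competitive equilibrium: 91.4 − 0.003q = 32 + 0.004q → q* = 8485.7143, p* = 65.9429.
The subsidy lowers effective supply by 11: p = 21 + 0.004q.
New quantity: 91.4 − 0.003q = 21 + 0.004q → q' = 10057.1429.
Overproduction Δq = 10057.1429 − 8485.7143 = 1571.4286; wedge = subsidy = 11.
DWL = ½ × 1571.4286 × 11 = €8642.86 million.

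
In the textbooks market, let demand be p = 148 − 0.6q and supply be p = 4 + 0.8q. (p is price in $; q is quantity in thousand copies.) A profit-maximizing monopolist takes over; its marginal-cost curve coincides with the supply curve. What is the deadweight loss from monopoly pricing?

$666.51 thousand

Competitive equilibrium: 148 − 0.6q = 4 + 0.8q → q* = 102.8571, p* = 86.2857.
Marginal revenue: MR = 148 − 1.2q. Set MR = MC: 148 − 1.2q = 4 + 0.8q → q_m = 72.
Price p_m = 148 − 0.6·72 = 104.8; MC(q_m) = 4 + 0.8·72 = 61.6.
Competitive q* = 102.8571, so Δq = 30.8571; wedge = 104.8 − 61.6 = 43.2.
Deadweight loss = ½ × 30.8571 × 43.2 = $666.51 thousand.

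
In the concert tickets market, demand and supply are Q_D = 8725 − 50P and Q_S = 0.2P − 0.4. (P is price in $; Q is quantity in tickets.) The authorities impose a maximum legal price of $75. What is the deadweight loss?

$980.30

In inverse form: demand P = 174.5 − 0.02Q, supply P = 2 + 5Q.
Competitive equilibrium: 174.5 − 0.02Q = 2 + 5Q → Q* = 34.3625, P* = 173.8127.
At the ceiling P = 75, quantity supplied = (75 − 2)/5 = 14.6.
Willingness to pay at Q' = 14.6: 174.5 − 0.02·14.6 = 174.208.
ΔQ = 34.3625 − 14.6 = 19.7625; wedge = 174.208 − 75 = 99.208.
The triangle = ½ × 19.7625 × 99.208 = $980.30.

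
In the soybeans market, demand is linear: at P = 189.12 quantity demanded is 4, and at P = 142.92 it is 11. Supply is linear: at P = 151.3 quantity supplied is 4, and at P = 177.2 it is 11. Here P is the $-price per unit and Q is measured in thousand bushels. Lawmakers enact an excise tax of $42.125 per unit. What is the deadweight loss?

Demand slope = (142.92 − 189.12)/(11 − 4) = −6.6, so P = 215.52 − 6.6Q.
Supply slope = (177.2 − 151.3)/(11 − 4) = 3.7, so P = 136.5 + 3.7Q.
Competitive equilibrium: 215.52 − 6.6Q = 136.5 + 3.7Q → Q* = 7.6718, P* = 164.8858.
With the tax, the buyer price exceeds the seller price by 42.125: (215.52 − 6.6Q) − (136.5 + 3.7Q) = 42.125 → Q' = 3.582.
ΔQ = 7.6718 − 3.582 = 4.0898; the wedge equals the tax, 42.125.
Welfare loss = ½ × 4.0898 × 42.125 = $86.14 thousand.

$86.14 thousand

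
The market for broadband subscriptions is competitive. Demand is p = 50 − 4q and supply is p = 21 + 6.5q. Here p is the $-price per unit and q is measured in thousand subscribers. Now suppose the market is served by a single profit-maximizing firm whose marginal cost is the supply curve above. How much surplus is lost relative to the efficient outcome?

$3.05 thousand

Competitive equilibrium: 50 − 4q = 21 + 6.5q → q* = 2.7619, p* = 38.9524.
Marginal revenue: MR = 50 − 8q. Set MR = MC: 50 − 8q = 21 + 6.5q → q_m = 2.
Price p_m = 50 − 4·2 = 42; MC(q_m) = 21 + 6.5·2 = 34.
Competitive q* = 2.7619, so Δq = 0.7619; wedge = 42 − 34 = 8.
Deadweight loss = ½ × 0.7619 × 8 = $3.05 thousand.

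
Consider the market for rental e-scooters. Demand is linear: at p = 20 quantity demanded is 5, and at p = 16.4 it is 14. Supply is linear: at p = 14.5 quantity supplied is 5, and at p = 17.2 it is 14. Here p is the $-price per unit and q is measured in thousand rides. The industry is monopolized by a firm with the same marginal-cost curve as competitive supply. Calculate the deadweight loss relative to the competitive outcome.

$7.65 thousand

Demand slope = (16.4 − 20)/(14 − 5) = −0.4, so p = 22 − 0.4q.
Supply slope = (17.2 − 14.5)/(14 − 5) = 0.3, so p = 13 + 0.3q.
Competitive equilibrium: 22 − 0.4q = 13 + 0.3q → q* = 12.8571, p* = 16.8571.
Marginal revenue: MR = 22 − 0.8q. Set MR = MC: 22 − 0.8q = 13 + 0.3q → q_m = 8.1818.
Price p_m = 22 − 0.4·8.1818 = 18.7273; MC(q_m) = 13 + 0.3·8.1818 = 15.4545.
Competitive q* = 12.8571, so Δq = 4.6753; wedge = 18.7273 − 15.4545 = 3.2728.
Welfare loss = ½ × 4.6753 × 3.2728 = $7.65 thousand.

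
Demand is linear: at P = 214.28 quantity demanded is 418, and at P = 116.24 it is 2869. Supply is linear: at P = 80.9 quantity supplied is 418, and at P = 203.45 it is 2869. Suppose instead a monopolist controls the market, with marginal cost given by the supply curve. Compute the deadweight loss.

Demand slope = (116.24 − 214.28)/(2869 − 418) = −0.04, so P = 231 − 0.04Q.
Supply slope = (203.45 − 80.9)/(2869 − 418) = 0.05, so P = 60 + 0.05Q.
Competitive equilibrium: 231 − 0.04Q = 60 + 0.05Q → Q* = 1900, P* = 155.
Marginal revenue: MR = 231 − 0.08Q. Set MR = MC: 231 − 0.08Q = 60 + 0.05Q → Q_m = 1315.38462.
Price P_m = 231 − 0.04·1315.38462 = 178.38462; MC(Q_m) = 60 + 0.05·1315.38462 = 125.76923.
Competitive Q* = 1900, so ΔQ = 584.61538; wedge = 178.38462 − 125.76923 = 52.61539.
Deadweight loss = ½ × 584.61538 × 52.61539 = 15379.88.

15379.88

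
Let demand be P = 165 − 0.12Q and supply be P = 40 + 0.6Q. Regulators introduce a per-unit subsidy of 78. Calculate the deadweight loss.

4225

Competitive equilibrium: 165 − 0.12Q = 40 + 0.6Q → Q* = 173.6111, P* = 144.1667.
The subsidy lowers effective supply by 78: P = 0.6Q − 38.
New quantity: 165 − 0.12Q = 0.6Q − 38 → Q' = 281.9444.
Overproduction ΔQ = 281.9444 − 173.6111 = 108.3333; wedge = subsidy = 78.
Welfare loss = ½ × 108.3333 × 78 = 4225.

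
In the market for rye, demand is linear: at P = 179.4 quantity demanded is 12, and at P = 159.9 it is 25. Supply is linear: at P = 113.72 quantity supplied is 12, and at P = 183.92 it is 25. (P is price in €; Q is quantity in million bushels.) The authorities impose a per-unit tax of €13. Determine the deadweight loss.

€12.25 million

Demand slope = (159.9 − 179.4)/(25 − 12) = −1.5, so P = 197.4 − 1.5Q.
Supply slope = (183.92 − 113.72)/(25 − 12) = 5.4, so P = 48.92 + 5.4Q.
Competitive equilibrium: 197.4 − 1.5Q = 48.92 + 5.4Q → Q* = 21.5188, P* = 165.1217.
With the tax, the buyer price exceeds the seller price by 13: (197.4 − 1.5Q) − (48.92 + 5.4Q) = 13 → Q' = 19.6348.
ΔQ = 21.5188 − 19.6348 = 1.884; the wedge equals the tax, 13.
The triangle = ½ × 1.884 × 13 = €12.25 million.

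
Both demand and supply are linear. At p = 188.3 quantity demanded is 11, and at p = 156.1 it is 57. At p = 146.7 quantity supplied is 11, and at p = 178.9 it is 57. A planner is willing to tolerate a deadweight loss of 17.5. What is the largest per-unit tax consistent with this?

7

Demand slope = (156.1 − 188.3)/(57 − 11) = −0.7, so p = 196 − 0.7q.
Supply slope = (178.9 − 146.7)/(57 − 11) = 0.7, so p = 139 + 0.7q.
Competitive equilibrium: 196 − 0.7q = 139 + 0.7q → q* = 40.7143, p* = 167.5.
A tax t gives Δq = t/1.4 and wedge t, so DWL = t²/2.8.
t²/2.8 = 17.5 → t² = 49 → t = 7.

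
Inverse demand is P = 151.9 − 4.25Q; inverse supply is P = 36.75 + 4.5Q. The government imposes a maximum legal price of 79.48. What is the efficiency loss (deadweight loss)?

58.75

Competitive equilibrium: 151.9 − 4.25Q = 36.75 + 4.5Q → Q* = 13.16, P* = 95.97.
At the ceiling P = 79.48, quantity supplied = (79.48 − 36.75)/4.5 = 9.4956.
Willingness to pay at Q' = 9.4956: 151.9 − 4.25·9.4956 = 111.5437.
ΔQ = 13.16 − 9.4956 = 3.6644; wedge = 111.5437 − 79.48 = 32.0637.
DWL = ½ × 3.6644 × 32.0637 = 58.75.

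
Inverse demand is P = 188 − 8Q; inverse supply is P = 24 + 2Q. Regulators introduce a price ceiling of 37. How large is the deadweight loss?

Competitive equilibrium: 188 − 8Q = 24 + 2Q → Q* = 16.4, P* = 56.8.
At the ceiling P = 37, quantity supplied = (37 − 24)/2 = 6.5.
Willingness to pay at Q' = 6.5: 188 − 8·6.5 = 136.
ΔQ = 16.4 − 6.5 = 9.9; wedge = 136 − 37 = 99.
Deadweight loss = ½ × 9.9 × 99 = 490.05.

490.05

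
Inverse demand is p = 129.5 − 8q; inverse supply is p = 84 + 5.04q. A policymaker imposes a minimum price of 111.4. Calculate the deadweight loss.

Competitive equilibrium: 129.5 − 8q = 84 + 5.04q → q* = 3.4893, p* = 101.5859.
At the floor p = 111.4, quantity demanded = (129.5 − 111.4)/8 = 2.2625.
Sellers' marginal cost at q' = 2.2625: 84 + 5.04·2.2625 = 95.403.
Δq = 3.4893 − 2.2625 = 1.2268; wedge = 111.4 − 95.403 = 15.997.
Welfare loss = ½ × 1.2268 × 15.997 = 9.81.

9.81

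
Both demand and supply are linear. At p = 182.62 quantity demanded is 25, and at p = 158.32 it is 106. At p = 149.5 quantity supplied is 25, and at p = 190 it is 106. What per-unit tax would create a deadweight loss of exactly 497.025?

Demand slope = (158.32 − 182.62)/(106 − 25) = −0.3, so p = 190.12 − 0.3q.
Supply slope = (190 − 149.5)/(106 − 25) = 0.5, so p = 137 + 0.5q.
Competitive equilibrium: 190.12 − 0.3q = 137 + 0.5q → q* = 66.4, p* = 170.2.
A tax t gives Δq = t/0.8 and wedge t, so DWL = t²/1.6.
t²/1.6 = 497.025 → t² = 795.24 → t = 28.2.

28.2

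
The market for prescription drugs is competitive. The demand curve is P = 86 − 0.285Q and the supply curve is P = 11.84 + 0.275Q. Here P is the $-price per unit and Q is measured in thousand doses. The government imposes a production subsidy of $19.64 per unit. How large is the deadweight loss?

Competitive equilibrium: 86 − 0.285Q = 11.84 + 0.275Q → Q* = 132.4286, P* = 48.2579.
The subsidy lowers effective supply by 19.64: P = 0.275Q − 7.8.
New quantity: 86 − 0.285Q = 0.275Q − 7.8 → Q' = 167.5.
Overproduction ΔQ = 167.5 − 132.4286 = 35.0714; wedge = subsidy = 19.64.
Welfare loss = ½ × 35.0714 × 19.64 = $344.40 thousand.

$344.40 thousand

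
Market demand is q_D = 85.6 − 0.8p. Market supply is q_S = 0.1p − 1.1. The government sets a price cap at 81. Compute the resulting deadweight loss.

In inverse form: demand p = 107 − 1.25q, supply p = 11 + 10q.
Competitive equilibrium: 107 − 1.25q = 11 + 10q → q* = 8.5333, p* = 96.3333.
At the ceiling p = 81, quantity supplied = (81 − 11)/10 = 7.
Willingness to pay at q' = 7: 107 − 1.25·7 = 98.25.
Δq = 8.5333 − 7 = 1.5333; wedge = 98.25 − 81 = 17.25.
The triangle = ½ × 1.5333 × 17.25 = 13.225.

13.225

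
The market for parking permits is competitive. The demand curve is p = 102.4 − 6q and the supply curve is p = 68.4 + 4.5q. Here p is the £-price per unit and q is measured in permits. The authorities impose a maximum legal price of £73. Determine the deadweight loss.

£25.78

Competitive equilibrium: 102.4 − 6q = 68.4 + 4.5q → q* = 3.2381, p* = 82.9714.
At the ceiling p = 73, quantity supplied = (73 − 68.4)/4.5 = 1.0222.
Willingness to pay at q' = 1.0222: 102.4 − 6·1.0222 = 96.2668.
Δq = 3.2381 − 1.0222 = 2.2159; wedge = 96.2668 − 73 = 23.2668.
DWL = ½ × 2.2159 × 23.2668 = £25.78.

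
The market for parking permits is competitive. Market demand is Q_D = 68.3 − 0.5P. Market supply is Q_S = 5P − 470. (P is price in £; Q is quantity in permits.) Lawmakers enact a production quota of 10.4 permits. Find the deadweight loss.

In inverse form: demand P = 136.6 − 2Q, supply P = 94 + 0.2Q.
Competitive equilibrium: 136.6 − 2Q = 94 + 0.2Q → Q* = 19.3636, P* = 97.8727.
At Q = 10.4: demand price = 136.6 − 2·10.4 = 115.8; supply price = 94 + 0.2·10.4 = 96.08.
ΔQ = 19.3636 − 10.4 = 8.9636; wedge = 115.8 − 96.08 = 19.72.
DWL = ½ × 8.9636 × 19.72 = £88.38.

£88.38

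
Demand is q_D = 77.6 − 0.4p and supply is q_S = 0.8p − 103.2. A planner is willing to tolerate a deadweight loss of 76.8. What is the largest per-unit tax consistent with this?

In inverse form: demand p = 194 − 2.5q, supply p = 129 + 1.25q.
Competitive equilibrium: 194 − 2.5q = 129 + 1.25q → q* = 17.3333, p* = 150.6667.
A tax t gives Δq = t/3.75 and wedge t, so DWL = t²/7.5.
t²/7.5 = 76.8 → t² = 576 → t = 24.

24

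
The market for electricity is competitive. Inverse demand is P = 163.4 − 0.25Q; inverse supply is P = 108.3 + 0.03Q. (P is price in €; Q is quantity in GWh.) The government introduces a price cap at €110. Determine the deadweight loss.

€2748.67

Competitive equilibrium: 163.4 − 0.25Q = 108.3 + 0.03Q → Q* = 196.7857, P* = 114.2036.
At the ceiling P = 110, quantity supplied = (110 − 108.3)/0.03 = 56.6667.
Willingness to pay at Q' = 56.6667: 163.4 − 0.25·56.6667 = 149.2333.
ΔQ = 196.7857 − 56.6667 = 140.119; wedge = 149.2333 − 110 = 39.2333.
The triangle = ½ × 140.119 × 39.2333 = €2748.67.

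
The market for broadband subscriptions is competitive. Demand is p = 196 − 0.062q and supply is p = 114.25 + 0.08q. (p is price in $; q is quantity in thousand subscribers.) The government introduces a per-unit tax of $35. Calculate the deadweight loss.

$4313.38 thousand

Competitive equilibrium: 196 − 0.062q = 114.25 + 0.08q → q* = 575.7042, p* = 160.3063.
With the tax, the buyer price exceeds the seller price by 35: (196 − 0.062q) − (114.25 + 0.08q) = 35 → q' = 329.2254.
Δq = 575.7042 − 329.2254 = 246.4788; the wedge equals the tax, 35.
DWL = ½ × 246.4788 × 35 = $4313.38 thousand.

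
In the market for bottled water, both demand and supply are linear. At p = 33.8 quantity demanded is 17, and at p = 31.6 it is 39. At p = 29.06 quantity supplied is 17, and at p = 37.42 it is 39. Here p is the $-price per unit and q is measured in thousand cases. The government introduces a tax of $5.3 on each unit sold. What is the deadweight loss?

Demand slope = (31.6 − 33.8)/(39 − 17) = −0.1, so p = 35.5 − 0.1q.
Supply slope = (37.42 − 29.06)/(39 − 17) = 0.38, so p = 22.6 + 0.38q.
Competitive equilibrium: 35.5 − 0.1q = 22.6 + 0.38q → q* = 26.875, p* = 32.8125.
With the tax, the buyer price exceeds the seller price by 5.3: (35.5 − 0.1q) − (22.6 + 0.38q) = 5.3 → q' = 15.8333.
Δq = 26.875 − 15.8333 = 11.0417; the wedge equals the tax, 5.3.
Deadweight loss = ½ × 11.0417 × 5.3 = $29.26 thousand.

$29.26 thousand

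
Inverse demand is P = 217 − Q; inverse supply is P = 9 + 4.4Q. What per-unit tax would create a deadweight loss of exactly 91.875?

Competitive equilibrium: 217 − Q = 9 + 4.4Q → Q* = 38.5185, P* = 178.4815.
A tax t gives ΔQ = t/5.4 and wedge t, so DWL = t²/10.8.
t²/10.8 = 91.875 → t² = 992.25 → t = 31.5.

31.5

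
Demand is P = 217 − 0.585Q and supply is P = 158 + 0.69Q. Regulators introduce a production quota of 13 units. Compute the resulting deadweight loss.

705.84

Competitive equilibrium: 217 − 0.585Q = 158 + 0.69Q → Q* = 46.2745, P* = 189.9294.
At Q = 13: demand price = 217 − 0.585·13 = 209.395; supply price = 158 + 0.69·13 = 166.97.
ΔQ = 46.2745 − 13 = 33.2745; wedge = 209.395 − 166.97 = 42.425.
Deadweight loss = ½ × 33.2745 × 42.425 = 705.84.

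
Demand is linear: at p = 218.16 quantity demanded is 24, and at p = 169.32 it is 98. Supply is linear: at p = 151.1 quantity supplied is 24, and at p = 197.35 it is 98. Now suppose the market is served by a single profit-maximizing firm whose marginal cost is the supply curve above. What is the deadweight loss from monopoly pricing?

Demand slope = (169.32 − 218.16)/(98 − 24) = −0.66, so p = 234 − 0.66q.
Supply slope = (197.35 − 151.1)/(98 − 24) = 0.625, so p = 136.1 + 0.625q.
Competitive equilibrium: 234 − 0.66q = 136.1 + 0.625q → q* = 76.1868, p* = 183.7167.
Marginal revenue: MR = 234 − 1.32q. Set MR = MC: 234 − 1.32q = 136.1 + 0.625q → q_m = 50.3342.
Price p_m = 234 − 0.66·50.3342 = 200.7794; MC(q_m) = 136.1 + 0.625·50.3342 = 167.5589.
Competitive q* = 76.1868, so Δq = 25.8526; wedge = 200.7794 − 167.5589 = 33.2205.
The triangle = ½ × 25.8526 × 33.2205 = 429.42.

429.42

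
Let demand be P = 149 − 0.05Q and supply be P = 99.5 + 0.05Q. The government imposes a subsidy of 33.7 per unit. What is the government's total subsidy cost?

28038.40

Competitive equilibrium: 149 − 0.05Q = 99.5 + 0.05Q → Q* = 495, P* = 124.25.
The subsidy lowers effective supply by 33.7: P = 65.8 + 0.05Q.
New quantity: 149 − 0.05Q = 65.8 + 0.05Q → Q' = 832.
Total subsidy cost = 33.7 × 832 = 28038.40.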